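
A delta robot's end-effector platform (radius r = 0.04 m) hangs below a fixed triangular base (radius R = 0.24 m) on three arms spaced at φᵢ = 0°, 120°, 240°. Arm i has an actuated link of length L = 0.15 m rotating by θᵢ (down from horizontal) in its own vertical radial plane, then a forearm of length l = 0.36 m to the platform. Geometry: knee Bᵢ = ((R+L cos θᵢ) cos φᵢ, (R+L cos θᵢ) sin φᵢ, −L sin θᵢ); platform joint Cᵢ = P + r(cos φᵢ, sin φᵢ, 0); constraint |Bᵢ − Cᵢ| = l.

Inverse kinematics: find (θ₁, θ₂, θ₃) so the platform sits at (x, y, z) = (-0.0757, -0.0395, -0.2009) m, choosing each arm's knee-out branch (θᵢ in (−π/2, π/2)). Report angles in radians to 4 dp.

φ1=0.0° → target in arm frame (-0.0757, -0.0395)
  e−x'=0.2757;  (l²−L²−(e−x')²−y'²−z²)/2L = -0.0361
  γ=atan2(-0.2009,0.2757)=-0.6297;  ψ=arccos(-0.1058)=1.6768;  θ1=γ+ψ≈1.0471
rotate P by −φ2: (0.0036, 0.0853, -0.2009)
  e−x'=0.1964;  (l²−L²−(e−x')²−y'²−z²)/2L = 0.0697
  γ=atan2(-0.2009,0.1964)=-0.7968;  ψ=arccos(0.2481)=1.3201;  θ2=γ+ψ≈0.5233
arm 3 (φ=240.0°): x'=0.0721, y'=-0.0458
  e−x'=0.1279;  (l²−L²−(e−x')²−y'²−z²)/2L = 0.1609
  γ=atan2(-0.2009,0.1279)=-1.0037;  ψ=arccos(0.6756)=0.8291;  θ3=γ+ψ≈-0.1747

θ₁ = 1.0471, θ₂ = 0.5233, θ₃ = -0.1747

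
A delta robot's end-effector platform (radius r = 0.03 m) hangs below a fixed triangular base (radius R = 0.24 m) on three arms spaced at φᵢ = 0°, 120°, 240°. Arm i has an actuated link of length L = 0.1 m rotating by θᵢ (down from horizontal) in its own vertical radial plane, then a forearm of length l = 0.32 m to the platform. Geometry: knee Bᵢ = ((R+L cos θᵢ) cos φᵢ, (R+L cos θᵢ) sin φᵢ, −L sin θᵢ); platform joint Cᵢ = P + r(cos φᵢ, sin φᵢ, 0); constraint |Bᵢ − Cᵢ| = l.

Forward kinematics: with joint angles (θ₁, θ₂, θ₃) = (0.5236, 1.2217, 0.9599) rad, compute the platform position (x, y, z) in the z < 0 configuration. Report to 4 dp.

(0.0424, -0.0187, -0.2435)

S1 = (0.2966·cos0.0°, 0.2966·sin0.0°, -0.0500) = (0.2966, 0.0000, -0.0500)
arm 2 at φ=120.0°: ρ2 = 0.2442;  S2 = (-0.1221, 0.2115, -0.0940)
S3 = (0.2674·cos240.0°, 0.2674·sin240.0°, -0.0819) = (-0.1337, -0.2315, -0.0819)
|S₂|²−|S₁|² = -0.0220;  |S₃|²−|S₁|² = -0.0123
linear system: -0.8374x+0.4230y = -0.0220−-0.0879z; -0.8606x+-0.4631y = -0.0123−-0.0638z
det = 0.7518;  x = 0.0205+-0.0901z,  y = -0.0115+0.0296z
quadratic in z: (1.0090)z²+(0.1491)z+(-0.0235)=0, √Δ=0.3422 → z ∈ {-0.2435, 0.0957}; z = -0.2435 (taking z<0)
x = 0.0424, y = -0.0187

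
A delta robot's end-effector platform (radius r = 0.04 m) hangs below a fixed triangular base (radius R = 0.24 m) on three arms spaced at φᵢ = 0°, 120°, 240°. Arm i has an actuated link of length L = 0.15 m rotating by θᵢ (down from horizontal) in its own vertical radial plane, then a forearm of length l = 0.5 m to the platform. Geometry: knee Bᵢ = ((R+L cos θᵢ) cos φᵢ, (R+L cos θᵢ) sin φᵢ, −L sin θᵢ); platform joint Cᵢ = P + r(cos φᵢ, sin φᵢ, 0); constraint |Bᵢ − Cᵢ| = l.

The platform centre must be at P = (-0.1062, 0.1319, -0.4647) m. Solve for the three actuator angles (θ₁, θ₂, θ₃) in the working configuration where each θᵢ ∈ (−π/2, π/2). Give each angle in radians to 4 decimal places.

rotate P by −φ1: (-0.1062, 0.1319, -0.4647)
  A cos θ + B sin θ = C:  0.3062·cos θ + -0.4647·sin θ = -0.3320
  θ1 = atan2(B,A) + arccos(C/0.5565) = 1.2219
rotate P by −φ2: (0.1673, 0.0260, -0.4647)
  A=0.0327, B=-0.4647, C=(l²−L²−A²−y'²−z²)/(2L)=0.0327
  θ2 = atan2(B,A) + arccos(C/0.4658) = -0.0001
arm 3 (φ=240.0°): x'=-0.0611, y'=-0.1579
  e−x'=0.2611;  (l²−L²−(e−x')²−y'²−z²)/2L = -0.2719
  θ3 = atan2(B,A) + arccos(C/0.5330) = 1.0473

θ₁ = 1.2219, θ₂ = -0.0001, θ₃ = 1.0473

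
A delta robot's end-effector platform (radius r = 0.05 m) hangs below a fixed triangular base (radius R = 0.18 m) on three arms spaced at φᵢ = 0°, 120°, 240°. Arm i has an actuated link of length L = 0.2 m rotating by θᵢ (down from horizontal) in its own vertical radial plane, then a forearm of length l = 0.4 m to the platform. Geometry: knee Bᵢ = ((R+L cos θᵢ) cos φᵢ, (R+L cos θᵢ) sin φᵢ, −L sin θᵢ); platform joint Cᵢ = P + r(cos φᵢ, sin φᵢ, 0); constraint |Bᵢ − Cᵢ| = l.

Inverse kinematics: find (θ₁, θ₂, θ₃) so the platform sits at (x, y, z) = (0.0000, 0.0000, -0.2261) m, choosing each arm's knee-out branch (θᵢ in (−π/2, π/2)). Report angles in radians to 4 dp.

rotate P by −φ1: (0.0000, 0.0000, -0.2261)
  A=0.1300, B=-0.2261, C=(l²−L²−A²−y'²−z²)/(2L)=0.1299
  √(A²+B²)=0.2608;  θ1 = -1.0490+1.0492 ≈ 0.0002
arm 2 (φ=120.0°): x'=0.0000, y'=0.0000
  A=0.1300, B=-0.2261, C=(l²−L²−A²−y'²−z²)/(2L)=0.1299
  γ=atan2(-0.2261,0.1300)=-1.0490;  ψ=arccos(0.4982)=1.0492;  θ2=γ+ψ≈0.0002
rotate P by −φ3: (0.0000, 0.0000, -0.2261)
  e−x'=0.1300;  (l²−L²−(e−x')²−y'²−z²)/2L = 0.1299
  γ=atan2(-0.2261,0.1300)=-1.0490;  ψ=arccos(0.4982)=1.0492;  θ3=γ+ψ≈0.0002

θ₁ = 0.0002, θ₂ = 0.0002, θ₃ = 0.0002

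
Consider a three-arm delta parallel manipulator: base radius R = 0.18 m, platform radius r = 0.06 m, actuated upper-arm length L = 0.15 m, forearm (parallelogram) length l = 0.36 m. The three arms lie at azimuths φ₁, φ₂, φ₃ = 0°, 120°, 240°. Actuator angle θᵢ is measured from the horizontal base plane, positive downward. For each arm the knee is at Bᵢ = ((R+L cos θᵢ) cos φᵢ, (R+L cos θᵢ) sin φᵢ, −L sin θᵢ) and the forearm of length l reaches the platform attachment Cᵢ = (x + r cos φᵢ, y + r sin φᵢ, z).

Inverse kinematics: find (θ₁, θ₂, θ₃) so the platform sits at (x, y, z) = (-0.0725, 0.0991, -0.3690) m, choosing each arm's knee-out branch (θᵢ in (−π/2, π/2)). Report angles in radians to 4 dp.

arm 1 (φ=0.0°): x'=-0.0725, y'=0.0991
  e−x'=0.1925;  (l²−L²−(e−x')²−y'²−z²)/2L = -0.2531
  θ1 = atan2(B,A) + arccos(C/0.4162) = 1.1346
φ2=120.0° → target in arm frame (0.1221, 0.0132)
  e−x'=-0.0021;  (l²−L²−(e−x')²−y'²−z²)/2L = -0.0975
  θ2 = atan2(B,A) + arccos(C/0.3690) = 0.2617
φ3=240.0° → target in arm frame (-0.0496, -0.1123)
  e−x'=0.1696;  (l²−L²−(e−x')²−y'²−z²)/2L = -0.2348
  γ=atan2(-0.3690,0.1696)=-1.1400;  ψ=arccos(-0.5781)=2.1873;  θ3=γ+ψ≈1.0472

θ₁ = 1.1346, θ₂ = 0.2617, θ₃ = 1.0472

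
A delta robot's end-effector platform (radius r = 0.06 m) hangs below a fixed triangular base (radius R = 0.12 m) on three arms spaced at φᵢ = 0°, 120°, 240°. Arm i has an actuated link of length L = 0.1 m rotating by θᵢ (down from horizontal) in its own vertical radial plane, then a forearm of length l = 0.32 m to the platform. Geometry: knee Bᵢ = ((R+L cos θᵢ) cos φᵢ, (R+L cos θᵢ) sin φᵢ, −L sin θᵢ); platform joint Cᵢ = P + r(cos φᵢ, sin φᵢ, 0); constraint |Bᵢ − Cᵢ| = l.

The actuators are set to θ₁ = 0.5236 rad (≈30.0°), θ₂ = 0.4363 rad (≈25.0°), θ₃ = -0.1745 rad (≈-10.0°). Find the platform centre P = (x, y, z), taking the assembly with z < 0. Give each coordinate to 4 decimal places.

arm 1 at φ=0.0°: ρ1 = 0.1466;  S1 = (0.1466, 0.0000, -0.0500)
S2 = (0.1506·cos120.0°, 0.1506·sin120.0°, -0.0423) = (-0.0753, 0.1305, -0.0423)
arm 3 at φ=240.0°: ρ3 = 0.1585;  S3 = (-0.0792, -0.1372, 0.0174)
|S₂|²−|S₁|² = 0.0005;  |S₃|²−|S₁|² = 0.0014
[-0.4438 0.2609 0.0155]·P = 0.0005;  [-0.4517 -0.2745 0.1347]·P = 0.0014
Cramer: x(z) = -0.0021+0.1644z;  y(z) = -0.0017+0.2203z
quadratic in z: (1.0756)z²+(0.0503)z+(-0.0778)=0, √Δ=0.5807 → z ∈ {-0.2933, 0.2465}; z = -0.2933 (taking z<0)
x = -0.0503, y = -0.0664

(-0.0503, -0.0664, -0.2933)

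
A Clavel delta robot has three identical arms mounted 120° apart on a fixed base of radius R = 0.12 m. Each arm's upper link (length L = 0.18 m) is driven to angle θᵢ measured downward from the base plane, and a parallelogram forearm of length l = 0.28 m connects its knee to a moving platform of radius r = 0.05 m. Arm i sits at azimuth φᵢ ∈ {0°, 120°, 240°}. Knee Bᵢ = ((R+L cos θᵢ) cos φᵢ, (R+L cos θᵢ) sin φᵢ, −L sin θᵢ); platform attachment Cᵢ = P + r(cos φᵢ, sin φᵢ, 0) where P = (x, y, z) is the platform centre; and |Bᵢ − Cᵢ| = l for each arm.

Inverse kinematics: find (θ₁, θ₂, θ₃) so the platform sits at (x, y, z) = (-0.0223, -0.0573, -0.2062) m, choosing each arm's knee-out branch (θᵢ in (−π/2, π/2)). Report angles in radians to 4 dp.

θ₁ = 0.5234, θ₂ = 0.6108, θ₃ = 0.0002

rotate P by −φ1: (-0.0223, -0.0573, -0.2062)
  A cos θ + B sin θ = C:  0.0923·cos θ + -0.2062·sin θ = -0.0231
  γ=atan2(-0.2062,0.0923)=-1.1499;  ψ=arccos(-0.1023)=1.6733;  θ1=γ+ψ≈0.5234
φ2=120.0° → target in arm frame (-0.0385, 0.0480)
  A=0.1085, B=-0.2062, C=(l²−L²−A²−y'²−z²)/(2L)=-0.0294
  θ2 = atan2(B,A) + arccos(C/0.2330) = 0.6108
arm 3 (φ=240.0°): x'=0.0608, y'=0.0093
  A=0.0092, B=-0.2062, C=(l²−L²−A²−y'²−z²)/(2L)=0.0092
  γ=atan2(-0.2062,0.0092)=-1.5261;  ψ=arccos(0.0445)=1.5262;  θ3=γ+ψ≈0.0002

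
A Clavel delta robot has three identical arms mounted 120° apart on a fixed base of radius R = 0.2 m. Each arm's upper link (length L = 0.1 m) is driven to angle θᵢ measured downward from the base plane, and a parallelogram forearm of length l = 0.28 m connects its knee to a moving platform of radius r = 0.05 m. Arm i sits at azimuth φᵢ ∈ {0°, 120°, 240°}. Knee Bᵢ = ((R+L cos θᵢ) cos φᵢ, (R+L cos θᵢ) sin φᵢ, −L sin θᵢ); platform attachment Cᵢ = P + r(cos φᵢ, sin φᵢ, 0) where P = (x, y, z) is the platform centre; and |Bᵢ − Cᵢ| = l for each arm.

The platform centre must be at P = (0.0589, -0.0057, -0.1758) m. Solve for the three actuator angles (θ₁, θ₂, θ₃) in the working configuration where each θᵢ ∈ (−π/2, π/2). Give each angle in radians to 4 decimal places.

θ₁ = -0.3497, θ₂ = 0.7861, θ₃ = 0.6981

arm 1 (φ=0.0°): x'=0.0589, y'=-0.0057
  A cos θ + B sin θ = C:  0.0911·cos θ + -0.1758·sin θ = 0.1458
  θ1 = atan2(B,A) + arccos(C/0.1980) = -0.3497
φ2=120.0° → target in arm frame (-0.0344, -0.0482)
  A=0.1844, B=-0.1758, C=(l²−L²−A²−y'²−z²)/(2L)=0.0059
  θ2 = atan2(B,A) + arccos(C/0.2548) = 0.7861
φ3=240.0° → target in arm frame (-0.0245, 0.0539)
  A cos θ + B sin θ = C:  0.1745·cos θ + -0.1758·sin θ = 0.0207
  √(A²+B²)=0.2477;  θ3 = -0.7891+1.4872 ≈ 0.6981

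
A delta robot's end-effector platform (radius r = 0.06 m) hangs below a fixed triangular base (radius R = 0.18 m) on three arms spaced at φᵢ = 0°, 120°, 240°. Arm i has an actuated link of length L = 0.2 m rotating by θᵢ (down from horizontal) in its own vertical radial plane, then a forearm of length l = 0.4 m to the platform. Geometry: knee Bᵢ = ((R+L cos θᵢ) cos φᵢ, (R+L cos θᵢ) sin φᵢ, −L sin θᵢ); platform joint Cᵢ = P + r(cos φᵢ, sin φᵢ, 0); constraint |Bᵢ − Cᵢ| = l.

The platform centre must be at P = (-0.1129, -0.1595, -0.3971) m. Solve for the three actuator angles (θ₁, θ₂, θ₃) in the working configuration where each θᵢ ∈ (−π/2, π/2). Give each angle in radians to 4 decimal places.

rotate P by −φ1: (-0.1129, -0.1595, -0.3971)
  e−x'=0.2329;  (l²−L²−(e−x')²−y'²−z²)/2L = -0.2934
  γ=atan2(-0.3971,0.2329)=-1.0404;  ψ=arccos(-0.6374)=2.2619;  θ1=γ+ψ≈1.2215
arm 2 (φ=120.0°): x'=-0.0817, y'=0.1775
  e−x'=0.2017;  (l²−L²−(e−x')²−y'²−z²)/2L = -0.2747
  γ=atan2(-0.3971,0.2017)=-1.1009;  ψ=arccos(-0.6168)=2.2354;  θ2=γ+ψ≈1.1346
φ3=240.0° → target in arm frame (0.1946, -0.0180)
  A=-0.0746, B=-0.3971, C=(l²−L²−A²−y'²−z²)/(2L)=-0.1089
  θ3 = atan2(B,A) + arccos(C/0.4040) = 0.0873

θ₁ = 1.2215, θ₂ = 1.1346, θ₃ = 0.0873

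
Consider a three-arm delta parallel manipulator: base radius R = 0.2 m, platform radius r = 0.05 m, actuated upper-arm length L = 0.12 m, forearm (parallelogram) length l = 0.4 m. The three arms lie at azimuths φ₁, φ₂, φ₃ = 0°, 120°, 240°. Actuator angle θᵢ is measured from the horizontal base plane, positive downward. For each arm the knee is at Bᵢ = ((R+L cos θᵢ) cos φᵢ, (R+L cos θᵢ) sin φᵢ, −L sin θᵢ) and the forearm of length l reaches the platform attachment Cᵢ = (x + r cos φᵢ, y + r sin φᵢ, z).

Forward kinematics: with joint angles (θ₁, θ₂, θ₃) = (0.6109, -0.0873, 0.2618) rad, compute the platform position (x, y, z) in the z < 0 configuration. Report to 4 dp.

(-0.0573, 0.0301, -0.3252)

φ1=0.0°: virtual centre (0.2483, 0.0000, -0.0688), radius l
S2 = (0.2695·cos120.0°, 0.2695·sin120.0°, 0.0105) = (-0.1348, 0.2334, 0.0105)
S3 = (0.2659·cos240.0°, 0.2659·sin240.0°, -0.0311) = (-0.1330, -0.2303, -0.0311)
eliminate P² terms by subtracting sphere 1 from 2 and 3
plane₁₂: -0.7661x+0.4669y+0.1586z = 0.0064
det = 0.7088;  x = -0.0076+0.1528z,  y = 0.0011+-0.0889z
quadratic in z: (1.0313)z²+(0.0593)z+(-0.0898)=0, √Δ=0.6114 → z ∈ {-0.3252, 0.2677}; z = -0.3252 (taking z<0)
x = -0.0573, y = 0.0301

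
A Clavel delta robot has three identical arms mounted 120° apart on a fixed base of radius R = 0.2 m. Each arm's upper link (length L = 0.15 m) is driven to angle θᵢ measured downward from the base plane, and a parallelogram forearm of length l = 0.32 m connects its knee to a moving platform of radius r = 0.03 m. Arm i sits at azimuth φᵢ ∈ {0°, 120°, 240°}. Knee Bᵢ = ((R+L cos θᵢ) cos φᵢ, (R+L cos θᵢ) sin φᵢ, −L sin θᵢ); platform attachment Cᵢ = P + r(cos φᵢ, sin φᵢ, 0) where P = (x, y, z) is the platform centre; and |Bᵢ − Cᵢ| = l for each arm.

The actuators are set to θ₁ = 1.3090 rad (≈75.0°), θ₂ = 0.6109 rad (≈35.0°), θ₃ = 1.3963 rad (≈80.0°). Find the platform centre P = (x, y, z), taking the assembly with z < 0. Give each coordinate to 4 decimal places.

centre 1 = (0.2088·cos0.0°, 0.2088·sin0.0°, -0.1449) = (0.2088, 0.0000, -0.1449)
φ2=120.0°: virtual centre (-0.1464, 0.2536, -0.0860), radius l
centre 3 = (0.1960·cos240.0°, 0.1960·sin240.0°, -0.1477) = (-0.0980, -0.1698, -0.1477)
subtract pairs → two planes through P
linear system: -0.7105x+0.5073y = 0.0286−0.1177z; -0.6137x+-0.3396y = -0.0043−-0.0057z
det = 0.5526;  x = -0.0136+0.0671z,  y = 0.0373+-0.1380z
into |P−centre ₁|² = l²: 1.0236z² + 0.2496z + -0.0306 = 0;  Δ = 0.1874;  z = -0.3334 or 0.0895 → z<0 root = -0.3334
x = -0.0360, y = 0.0833

(-0.0360, 0.0833, -0.3334)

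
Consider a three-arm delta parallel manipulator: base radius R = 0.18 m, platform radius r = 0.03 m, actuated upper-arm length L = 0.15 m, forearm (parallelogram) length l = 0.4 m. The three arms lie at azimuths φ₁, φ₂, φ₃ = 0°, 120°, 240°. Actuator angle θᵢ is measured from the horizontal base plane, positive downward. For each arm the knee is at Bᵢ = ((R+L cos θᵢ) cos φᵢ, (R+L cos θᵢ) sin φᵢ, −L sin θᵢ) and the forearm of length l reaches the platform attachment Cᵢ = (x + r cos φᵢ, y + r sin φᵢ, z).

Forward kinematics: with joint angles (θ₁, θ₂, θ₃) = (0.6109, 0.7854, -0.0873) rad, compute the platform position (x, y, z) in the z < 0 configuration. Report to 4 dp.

arm 1 at φ=0.0°: (R−r)+L cos θ1 = 0.2729;  centre 1 = (0.2729, 0.0000, -0.0860)
centre 2 = (0.2561·cos120.0°, 0.2561·sin120.0°, -0.1061) = (-0.1280, 0.2218, -0.1061)
φ3=240.0°: virtual centre (-0.1497, -0.2593, 0.0131), radius l
eliminate P² terms by subtracting sphere 1 from 2 and 3
plane₁₂: -0.8018x+0.4435y+-0.0401z = -0.0050
det = 0.7907;  x = -0.0012+0.0849z,  y = -0.0135+0.2438z
sphere 1 gives Az²+Bz+C=0 with A=1.0667, B=0.1190, C=-0.0773;  B²−4AC=0.3441;  roots -0.3307, 0.2192;  negative root z = -0.3307
x = -0.0292, y = -0.0941

(-0.0292, -0.0941, -0.3307)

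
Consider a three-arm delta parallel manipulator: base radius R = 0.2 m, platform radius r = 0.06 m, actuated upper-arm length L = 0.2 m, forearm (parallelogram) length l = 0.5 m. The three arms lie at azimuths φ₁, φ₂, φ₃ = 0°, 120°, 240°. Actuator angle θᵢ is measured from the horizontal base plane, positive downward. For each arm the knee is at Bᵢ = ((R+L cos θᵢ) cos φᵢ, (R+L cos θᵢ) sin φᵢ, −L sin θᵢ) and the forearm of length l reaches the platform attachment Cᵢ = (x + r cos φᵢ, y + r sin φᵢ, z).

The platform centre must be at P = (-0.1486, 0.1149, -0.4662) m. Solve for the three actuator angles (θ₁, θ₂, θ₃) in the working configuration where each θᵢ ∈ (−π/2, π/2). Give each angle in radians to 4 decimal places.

arm 1 (φ=0.0°): x'=-0.1486, y'=0.1149
  e−x'=0.2886;  (l²−L²−(e−x')²−y'²−z²)/2L = -0.2596
  θ1 = atan2(B,A) + arccos(C/0.5483) = 1.0475
rotate P by −φ2: (0.1738, 0.0712, -0.4662)
  e−x'=-0.0338;  (l²−L²−(e−x')²−y'²−z²)/2L = -0.0339
  θ2 = atan2(B,A) + arccos(C/0.4674) = 0.0002
rotate P by −φ3: (-0.0252, -0.1861, -0.4662)
  e−x'=0.1652;  (l²−L²−(e−x')²−y'²−z²)/2L = -0.1732
  √(A²+B²)=0.4946;  θ3 = -1.2302+1.9286 ≈ 0.6983

θ₁ = 1.0475, θ₂ = 0.0002, θ₃ = 0.6983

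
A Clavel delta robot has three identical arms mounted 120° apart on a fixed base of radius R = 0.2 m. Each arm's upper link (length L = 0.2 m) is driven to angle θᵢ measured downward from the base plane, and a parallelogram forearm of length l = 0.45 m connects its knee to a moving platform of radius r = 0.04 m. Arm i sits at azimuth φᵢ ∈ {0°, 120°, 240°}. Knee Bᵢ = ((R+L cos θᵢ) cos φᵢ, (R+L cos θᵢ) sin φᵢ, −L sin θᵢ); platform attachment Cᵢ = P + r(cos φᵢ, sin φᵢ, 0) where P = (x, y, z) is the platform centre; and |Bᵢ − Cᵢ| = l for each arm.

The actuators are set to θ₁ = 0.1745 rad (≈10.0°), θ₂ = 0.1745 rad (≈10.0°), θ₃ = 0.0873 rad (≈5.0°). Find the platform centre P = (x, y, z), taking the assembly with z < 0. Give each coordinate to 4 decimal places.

centre 1 = (0.3570·cos0.0°, 0.3570·sin0.0°, -0.0347) = (0.3570, 0.0000, -0.0347)
arm 2 at φ=120.0°: (R−r)+L cos θ2 = 0.3570;  centre 2 = (-0.1785, 0.3091, -0.0347)
centre 3 = (0.3592·cos240.0°, 0.3592·sin240.0°, -0.0174) = (-0.1796, -0.3111, -0.0174)
eliminate P² terms by subtracting sphere 1 from 2 and 3
plane₁₂: -1.0709x+0.6183y+0.0000z = 0.0000
det = 1.3298;  x = -0.0003+0.0161z,  y = -0.0006+0.0278z
sphere 1 gives Az²+Bz+C=0 with A=1.0010, B=0.0579, C=-0.0736;  B²−4AC=0.2982;  roots -0.3017, 0.2438;  negative root z = -0.3017
x = -0.0052, y = -0.0090

(-0.0052, -0.0090, -0.3017)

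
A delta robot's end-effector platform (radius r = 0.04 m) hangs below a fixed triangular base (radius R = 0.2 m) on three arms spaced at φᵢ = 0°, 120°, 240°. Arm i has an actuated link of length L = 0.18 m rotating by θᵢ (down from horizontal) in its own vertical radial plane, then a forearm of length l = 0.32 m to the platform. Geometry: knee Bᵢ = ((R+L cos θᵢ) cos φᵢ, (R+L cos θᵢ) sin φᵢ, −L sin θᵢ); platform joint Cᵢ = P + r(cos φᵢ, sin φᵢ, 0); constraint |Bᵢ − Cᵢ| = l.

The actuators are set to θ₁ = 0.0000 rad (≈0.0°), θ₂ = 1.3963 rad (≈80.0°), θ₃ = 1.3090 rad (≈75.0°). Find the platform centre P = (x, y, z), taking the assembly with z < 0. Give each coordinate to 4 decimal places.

(0.1560, -0.0132, -0.2615)

φ1=0.0°: virtual centre (0.3400, 0.0000, 0.0000), radius l
φ2=120.0°: virtual centre (-0.0956, 0.1656, -0.1773), radius l
φ3=240.0°: virtual centre (-0.1033, -0.1789, -0.1739), radius l
eliminate P² terms by subtracting sphere 1 from 2 and 3
linear system: -0.8713x+0.3313y = -0.0476−-0.3545z; -0.8866x+-0.3578y = -0.0427−-0.3477z
det = 0.6054;  x = 0.0515+-0.3998z,  y = -0.0083+0.0188z
sphere 1 gives Az²+Bz+C=0 with A=1.1602, B=0.2304, C=-0.0191;  B²−4AC=0.1417;  roots -0.2615, 0.0629;  negative root z = -0.2615
x = 0.1560, y = -0.0132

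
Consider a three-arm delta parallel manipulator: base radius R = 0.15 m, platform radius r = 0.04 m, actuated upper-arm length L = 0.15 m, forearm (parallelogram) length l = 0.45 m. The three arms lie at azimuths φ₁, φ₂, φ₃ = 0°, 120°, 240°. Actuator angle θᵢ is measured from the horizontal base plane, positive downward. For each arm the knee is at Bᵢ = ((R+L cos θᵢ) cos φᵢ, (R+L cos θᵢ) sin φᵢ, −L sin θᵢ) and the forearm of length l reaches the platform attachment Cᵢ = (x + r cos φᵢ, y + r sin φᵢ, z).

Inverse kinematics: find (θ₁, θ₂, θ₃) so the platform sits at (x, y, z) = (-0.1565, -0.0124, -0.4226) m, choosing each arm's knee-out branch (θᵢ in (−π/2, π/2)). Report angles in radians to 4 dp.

θ₁ = 1.0468, θ₂ = 0.2617, θ₃ = 0.1741

arm 1 (φ=0.0°): x'=-0.1565, y'=-0.0124
  e−x'=0.2665;  (l²−L²−(e−x')²−y'²−z²)/2L = -0.2326
  √(A²+B²)=0.4996;  θ1 = -1.0082+2.0550 ≈ 1.0468
φ2=120.0° → target in arm frame (0.0675, 0.1417)
  A cos θ + B sin θ = C:  0.0425·cos θ + -0.4226·sin θ = -0.0683
  √(A²+B²)=0.4247;  θ2 = -1.4706+1.7323 ≈ 0.2617
rotate P by −φ3: (0.0890, -0.1293, -0.4226)
  A cos θ + B sin θ = C:  0.0210·cos θ + -0.4226·sin θ = -0.0525
  θ3 = atan2(B,A) + arccos(C/0.4231) = 0.1741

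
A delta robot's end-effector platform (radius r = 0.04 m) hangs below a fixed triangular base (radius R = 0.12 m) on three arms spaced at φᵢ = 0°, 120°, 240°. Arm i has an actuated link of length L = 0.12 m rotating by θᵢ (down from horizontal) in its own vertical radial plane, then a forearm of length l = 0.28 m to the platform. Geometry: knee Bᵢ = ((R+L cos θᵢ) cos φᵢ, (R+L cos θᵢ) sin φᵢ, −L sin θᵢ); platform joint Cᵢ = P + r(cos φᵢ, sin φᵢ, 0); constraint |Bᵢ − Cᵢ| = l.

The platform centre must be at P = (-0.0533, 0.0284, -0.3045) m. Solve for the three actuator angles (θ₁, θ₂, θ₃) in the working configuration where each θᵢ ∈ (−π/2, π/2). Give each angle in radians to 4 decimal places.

θ₁ = 1.0472, θ₂ = 0.5237, θ₃ = 0.7853

φ1=0.0° → target in arm frame (-0.0533, 0.0284)
  e−x'=0.1333;  (l²−L²−(e−x')²−y'²−z²)/2L = -0.1971
  γ=atan2(-0.3045,0.1333)=-1.1582;  ψ=arccos(-0.5929)=2.2054;  θ1=γ+ψ≈1.0472
rotate P by −φ2: (0.0512, 0.0320, -0.3045)
  A cos θ + B sin θ = C:  0.0288·cos θ + -0.3045·sin θ = -0.1274
  √(A²+B²)=0.3059;  θ2 = -1.4766+2.0003 ≈ 0.5237
φ3=240.0° → target in arm frame (0.0021, -0.0604)
  A cos θ + B sin θ = C:  0.0779·cos θ + -0.3045·sin θ = -0.1602
  γ=atan2(-0.3045,0.0779)=-1.3202;  ψ=arccos(-0.5096)=2.1055;  θ3=γ+ψ≈0.7853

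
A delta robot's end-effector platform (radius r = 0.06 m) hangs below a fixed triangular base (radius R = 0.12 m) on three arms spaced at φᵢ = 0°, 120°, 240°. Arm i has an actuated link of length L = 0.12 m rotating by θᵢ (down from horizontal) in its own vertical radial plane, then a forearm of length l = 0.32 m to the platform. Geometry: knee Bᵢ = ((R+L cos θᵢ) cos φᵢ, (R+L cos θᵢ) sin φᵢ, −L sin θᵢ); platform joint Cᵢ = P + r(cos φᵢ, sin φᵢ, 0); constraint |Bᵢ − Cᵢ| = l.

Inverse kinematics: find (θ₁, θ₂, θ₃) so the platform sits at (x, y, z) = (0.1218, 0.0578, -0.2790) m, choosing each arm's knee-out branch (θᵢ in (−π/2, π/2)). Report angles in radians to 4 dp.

rotate P by −φ1: (0.1218, 0.0578, -0.2790)
  e−x'=-0.0618;  (l²−L²−(e−x')²−y'²−z²)/2L = 0.0125
  √(A²+B²)=0.2858;  θ1 = -1.7888+1.5271 ≈ -0.2617
rotate P by −φ2: (-0.0108, -0.1344, -0.2790)
  A cos θ + B sin θ = C:  0.0708·cos θ + -0.2790·sin θ = -0.0538
  √(A²+B²)=0.2879;  θ2 = -1.3221+1.7589 ≈ 0.4368
arm 3 (φ=240.0°): x'=-0.1110, y'=0.0766
  A cos θ + B sin θ = C:  0.1710·cos θ + -0.2790·sin θ = -0.1039
  γ=atan2(-0.2790,0.1710)=-1.0211;  ψ=arccos(-0.3175)=1.8939;  θ3=γ+ψ≈0.8728

θ₁ = -0.2617, θ₂ = 0.4368, θ₃ = 0.8728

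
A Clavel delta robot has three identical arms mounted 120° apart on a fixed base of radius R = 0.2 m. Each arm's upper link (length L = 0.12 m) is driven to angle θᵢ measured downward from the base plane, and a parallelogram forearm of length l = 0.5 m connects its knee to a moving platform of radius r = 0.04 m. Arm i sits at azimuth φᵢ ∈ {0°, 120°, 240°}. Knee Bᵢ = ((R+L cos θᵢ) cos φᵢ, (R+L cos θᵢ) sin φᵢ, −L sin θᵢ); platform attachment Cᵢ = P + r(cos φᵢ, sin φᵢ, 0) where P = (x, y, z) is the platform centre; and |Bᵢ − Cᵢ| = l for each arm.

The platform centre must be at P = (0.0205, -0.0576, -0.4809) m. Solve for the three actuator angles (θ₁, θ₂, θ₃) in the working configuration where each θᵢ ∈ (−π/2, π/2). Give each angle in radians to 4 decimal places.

θ₁ = 0.4364, θ₂ = 0.7853, θ₃ = 0.3490

arm 1 (φ=0.0°): x'=0.0205, y'=-0.0576
  A cos θ + B sin θ = C:  0.1395·cos θ + -0.4809·sin θ = -0.0768
  γ=atan2(-0.4809,0.1395)=-1.2885;  ψ=arccos(-0.1535)=1.7249;  θ1=γ+ψ≈0.4364
rotate P by −φ2: (-0.0601, 0.0110, -0.4809)
  e−x'=0.2201;  (l²−L²−(e−x')²−y'²−z²)/2L = -0.1844
  γ=atan2(-0.4809,0.2201)=-1.1415;  ψ=arccos(-0.3486)=1.9268;  θ2=γ+ψ≈0.7853
rotate P by −φ3: (0.0396, 0.0466, -0.4809)
  A=0.1204, B=-0.4809, C=(l²−L²−A²−y'²−z²)/(2L)=-0.0513
  γ=atan2(-0.4809,0.1204)=-1.3255;  ψ=arccos(-0.1036)=1.6745;  θ3=γ+ψ≈0.3490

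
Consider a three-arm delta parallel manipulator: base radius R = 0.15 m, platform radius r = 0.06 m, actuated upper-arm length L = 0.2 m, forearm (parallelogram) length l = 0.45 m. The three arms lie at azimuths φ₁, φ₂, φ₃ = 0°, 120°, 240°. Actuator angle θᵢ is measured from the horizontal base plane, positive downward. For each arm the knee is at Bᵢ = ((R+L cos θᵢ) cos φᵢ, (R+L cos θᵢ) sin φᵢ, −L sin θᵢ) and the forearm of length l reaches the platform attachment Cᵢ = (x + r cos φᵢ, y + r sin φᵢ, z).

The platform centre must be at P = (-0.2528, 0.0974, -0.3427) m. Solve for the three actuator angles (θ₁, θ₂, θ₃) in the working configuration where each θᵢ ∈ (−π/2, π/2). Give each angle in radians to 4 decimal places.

θ₁ = 1.2219, θ₂ = -0.3491, θ₃ = 0.3491

φ1=0.0° → target in arm frame (-0.2528, 0.0974)
  A=0.3428, B=-0.3427, C=(l²−L²−A²−y'²−z²)/(2L)=-0.2049
  θ1 = atan2(B,A) + arccos(C/0.4847) = 1.2219
rotate P by −φ2: (0.2108, 0.1702, -0.3427)
  A=-0.1208, B=-0.3427, C=(l²−L²−A²−y'²−z²)/(2L)=0.0037
  γ=atan2(-0.3427,-0.1208)=-1.9096;  ψ=arccos(0.0103)=1.5605;  θ2=γ+ψ≈-0.3491
rotate P by −φ3: (0.0420, -0.2676, -0.3427)
  e−x'=0.0480;  (l²−L²−(e−x')²−y'²−z²)/2L = -0.0722
  θ3 = atan2(B,A) + arccos(C/0.3460) = 0.3491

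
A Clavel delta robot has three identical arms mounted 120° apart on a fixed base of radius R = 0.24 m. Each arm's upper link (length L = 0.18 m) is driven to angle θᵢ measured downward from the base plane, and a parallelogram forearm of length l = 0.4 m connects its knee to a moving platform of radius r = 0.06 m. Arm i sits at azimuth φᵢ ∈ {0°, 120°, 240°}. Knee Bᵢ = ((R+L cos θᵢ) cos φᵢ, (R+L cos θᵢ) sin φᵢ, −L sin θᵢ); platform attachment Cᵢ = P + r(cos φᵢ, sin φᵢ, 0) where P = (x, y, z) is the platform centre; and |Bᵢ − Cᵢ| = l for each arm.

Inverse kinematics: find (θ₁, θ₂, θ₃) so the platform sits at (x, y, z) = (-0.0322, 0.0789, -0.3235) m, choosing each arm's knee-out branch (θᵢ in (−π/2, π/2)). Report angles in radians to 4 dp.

θ₁ = 0.7852, θ₂ = 0.1744, θ₃ = 0.8730

φ1=0.0° → target in arm frame (-0.0322, 0.0789)
  A cos θ + B sin θ = C:  0.2122·cos θ + -0.3235·sin θ = -0.0786
  θ1 = atan2(B,A) + arccos(C/0.3869) = 0.7852
rotate P by −φ2: (0.0844, -0.0116, -0.3235)
  A cos θ + B sin θ = C:  0.0956·cos θ + -0.3235·sin θ = 0.0380
  √(A²+B²)=0.3373;  θ2 = -1.2835+1.4579 ≈ 0.1744
arm 3 (φ=240.0°): x'=-0.0522, y'=-0.0673
  A cos θ + B sin θ = C:  0.2322·cos θ + -0.3235·sin θ = -0.0987
  γ=atan2(-0.3235,0.2322)=-0.9482;  ψ=arccos(-0.2477)=1.8211;  θ3=γ+ψ≈0.8730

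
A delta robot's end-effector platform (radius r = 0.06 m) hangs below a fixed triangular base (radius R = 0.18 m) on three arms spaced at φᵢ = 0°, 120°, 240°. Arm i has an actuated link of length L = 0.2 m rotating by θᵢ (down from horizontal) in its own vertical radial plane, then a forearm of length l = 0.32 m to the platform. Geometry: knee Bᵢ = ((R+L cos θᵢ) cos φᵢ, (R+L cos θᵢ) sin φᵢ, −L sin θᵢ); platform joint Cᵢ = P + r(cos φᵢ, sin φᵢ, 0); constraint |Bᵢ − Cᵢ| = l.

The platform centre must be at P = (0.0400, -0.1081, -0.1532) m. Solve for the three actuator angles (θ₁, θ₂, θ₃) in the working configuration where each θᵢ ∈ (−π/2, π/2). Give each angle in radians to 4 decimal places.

φ1=0.0° → target in arm frame (0.0400, -0.1081)
  A cos θ + B sin θ = C:  0.0800·cos θ + -0.1532·sin θ = 0.0521
  γ=atan2(-0.1532,0.0800)=-1.0896;  ψ=arccos(0.3015)=1.2645;  θ1=γ+ψ≈0.1750
arm 2 (φ=120.0°): x'=-0.1136, y'=0.0194
  A cos θ + B sin θ = C:  0.2336·cos θ + -0.1532·sin θ = -0.0401
  √(A²+B²)=0.2794;  θ2 = -0.5804+1.7147 ≈ 1.1343
rotate P by −φ3: (0.0736, 0.0887, -0.1532)
  A=0.0464, B=-0.1532, C=(l²−L²−A²−y'²−z²)/(2L)=0.0723
  θ3 = atan2(B,A) + arccos(C/0.1601) = -0.1745

θ₁ = 0.1750, θ₂ = 1.1343, θ₃ = -0.1745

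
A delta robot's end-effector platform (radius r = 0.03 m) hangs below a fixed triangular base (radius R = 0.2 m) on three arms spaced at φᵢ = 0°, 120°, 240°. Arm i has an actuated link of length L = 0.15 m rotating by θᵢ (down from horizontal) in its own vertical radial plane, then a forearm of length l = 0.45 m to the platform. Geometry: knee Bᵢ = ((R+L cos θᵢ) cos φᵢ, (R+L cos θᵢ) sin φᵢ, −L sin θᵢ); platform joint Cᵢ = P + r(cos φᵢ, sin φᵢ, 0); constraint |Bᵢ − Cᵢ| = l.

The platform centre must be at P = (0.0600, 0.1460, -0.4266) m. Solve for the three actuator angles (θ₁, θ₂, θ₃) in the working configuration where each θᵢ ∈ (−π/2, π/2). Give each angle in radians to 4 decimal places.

θ₁ = 0.5235, θ₂ = 0.3489, θ₃ = 1.3960

φ1=0.0° → target in arm frame (0.0600, 0.1460)
  A=0.1100, B=-0.4266, C=(l²−L²−A²−y'²−z²)/(2L)=-0.1180
  γ=atan2(-0.4266,0.1100)=-1.3184;  ψ=arccos(-0.2679)=1.8420;  θ1=γ+ψ≈0.5235
arm 2 (φ=120.0°): x'=0.0964, y'=-0.1250
  A cos θ + B sin θ = C:  0.0736·cos θ + -0.4266·sin θ = -0.0767
  θ2 = atan2(B,A) + arccos(C/0.4329) = 0.3489
rotate P by −φ3: (-0.1564, -0.0210, -0.4266)
  A cos θ + B sin θ = C:  0.3264·cos θ + -0.4266·sin θ = -0.3633
  θ3 = atan2(B,A) + arccos(C/0.5372) = 1.3960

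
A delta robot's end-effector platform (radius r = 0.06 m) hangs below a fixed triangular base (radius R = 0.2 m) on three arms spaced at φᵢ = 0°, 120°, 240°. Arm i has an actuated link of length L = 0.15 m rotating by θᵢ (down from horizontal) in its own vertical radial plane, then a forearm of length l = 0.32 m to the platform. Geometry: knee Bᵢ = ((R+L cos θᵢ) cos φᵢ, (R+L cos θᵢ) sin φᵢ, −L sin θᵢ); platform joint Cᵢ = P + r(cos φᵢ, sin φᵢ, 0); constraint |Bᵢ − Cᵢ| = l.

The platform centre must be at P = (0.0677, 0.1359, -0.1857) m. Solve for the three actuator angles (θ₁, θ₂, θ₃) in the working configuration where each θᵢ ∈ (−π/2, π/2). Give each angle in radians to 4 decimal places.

θ₁ = -0.0005, θ₂ = -0.1740, θ₃ = 1.3962

φ1=0.0° → target in arm frame (0.0677, 0.1359)
  A cos θ + B sin θ = C:  0.0723·cos θ + -0.1857·sin θ = 0.0724
  γ=atan2(-0.1857,0.0723)=-1.1995;  ψ=arccos(0.3633)=1.1990;  θ1=γ+ψ≈-0.0005
arm 2 (φ=120.0°): x'=0.0838, y'=-0.1266
  A cos θ + B sin θ = C:  0.0562·cos θ + -0.1857·sin θ = 0.0875
  γ=atan2(-0.1857,0.0562)=-1.2771;  ψ=arccos(0.4508)=1.1031;  θ2=γ+ψ≈-0.1740
arm 3 (φ=240.0°): x'=-0.1515, y'=-0.0093
  A=0.2915, B=-0.1857, C=(l²−L²−A²−y'²−z²)/(2L)=-0.1322
  θ3 = atan2(B,A) + arccos(C/0.3457) = 1.3962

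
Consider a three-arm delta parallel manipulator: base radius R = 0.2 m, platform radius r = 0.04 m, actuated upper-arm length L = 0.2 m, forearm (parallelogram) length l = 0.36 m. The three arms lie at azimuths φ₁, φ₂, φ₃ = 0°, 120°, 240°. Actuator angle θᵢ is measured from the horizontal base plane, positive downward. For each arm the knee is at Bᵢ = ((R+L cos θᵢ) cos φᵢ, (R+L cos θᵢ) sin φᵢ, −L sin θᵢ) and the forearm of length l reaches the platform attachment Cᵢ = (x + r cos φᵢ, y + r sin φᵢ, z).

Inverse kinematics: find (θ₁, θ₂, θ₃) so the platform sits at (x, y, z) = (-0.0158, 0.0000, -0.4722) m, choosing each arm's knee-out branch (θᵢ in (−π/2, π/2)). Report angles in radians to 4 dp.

θ₁ = 1.3093, θ₂ = 1.2218, θ₃ = 1.2218

φ1=0.0° → target in arm frame (-0.0158, 0.0000)
  A=0.1758, B=-0.4722, C=(l²−L²−A²−y'²−z²)/(2L)=-0.4107
  γ=atan2(-0.4722,0.1758)=-1.2144;  ψ=arccos(-0.8151)=2.5237;  θ1=γ+ψ≈1.3093
arm 2 (φ=120.0°): x'=0.0079, y'=0.0137
  A cos θ + B sin θ = C:  0.1521·cos θ + -0.4722·sin θ = -0.3917
  θ2 = atan2(B,A) + arccos(C/0.4961) = 1.2218
arm 3 (φ=240.0°): x'=0.0079, y'=-0.0137
  A=0.1521, B=-0.4722, C=(l²−L²−A²−y'²−z²)/(2L)=-0.3917
  θ3 = atan2(B,A) + arccos(C/0.4961) = 1.2218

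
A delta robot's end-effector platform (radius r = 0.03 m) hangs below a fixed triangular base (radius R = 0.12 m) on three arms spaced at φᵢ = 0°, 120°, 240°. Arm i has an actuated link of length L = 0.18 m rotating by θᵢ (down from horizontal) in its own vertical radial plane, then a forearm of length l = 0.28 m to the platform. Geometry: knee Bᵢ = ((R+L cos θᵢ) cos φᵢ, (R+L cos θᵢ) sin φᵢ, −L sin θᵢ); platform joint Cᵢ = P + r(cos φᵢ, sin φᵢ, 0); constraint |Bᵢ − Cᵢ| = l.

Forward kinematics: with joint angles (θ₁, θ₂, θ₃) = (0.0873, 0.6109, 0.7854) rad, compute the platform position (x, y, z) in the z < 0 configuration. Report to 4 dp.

arm 1 at φ=0.0°: (R−r)+L cos θ1 = 0.2693;  O1 = (0.2693, 0.0000, -0.0157)
O2 = (0.2374·cos120.0°, 0.2374·sin120.0°, -0.1032) = (-0.1187, 0.2056, -0.1032)
O3 = (0.2173·cos240.0°, 0.2173·sin240.0°, -0.1273) = (-0.1086, -0.1882, -0.1273)
subtract pairs → two planes through P
linear system: -0.7761x+0.4113y = -0.0057−-0.1751z; -0.7559x+-0.3763y = -0.0094−-0.2232z
det = 0.6029;  x = 0.0100+-0.2615z,  y = 0.0049+-0.0677z
sphere 1 gives Az²+Bz+C=0 with A=1.0730, B=0.1664, C=-0.0109;  B²−4AC=0.0743;  roots -0.2046, 0.0495;  negative root z = -0.2046
x = 0.0635, y = 0.0187

(0.0635, 0.0187, -0.2046)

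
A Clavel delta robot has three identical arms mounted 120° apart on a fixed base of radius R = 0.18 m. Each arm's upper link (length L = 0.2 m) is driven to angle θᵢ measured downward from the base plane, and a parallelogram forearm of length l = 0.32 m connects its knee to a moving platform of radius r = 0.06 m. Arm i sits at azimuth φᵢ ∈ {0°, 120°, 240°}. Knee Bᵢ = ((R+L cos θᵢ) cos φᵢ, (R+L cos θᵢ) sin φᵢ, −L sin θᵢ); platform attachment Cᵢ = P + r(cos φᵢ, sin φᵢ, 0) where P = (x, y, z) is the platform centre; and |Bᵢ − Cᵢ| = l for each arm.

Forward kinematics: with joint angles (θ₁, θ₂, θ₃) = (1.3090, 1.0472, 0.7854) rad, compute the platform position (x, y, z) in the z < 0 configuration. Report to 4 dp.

arm 1 at φ=0.0°: e+L cos θ1 = 0.1718;  S1 = (0.1718, 0.0000, -0.1932)
φ2=120.0°: virtual centre (-0.1100, 0.1905, -0.1732), radius l
φ3=240.0°: virtual centre (-0.1307, -0.2264, -0.1414), radius l
eliminate P² terms by subtracting sphere 1 from 2 and 3
linear system: -0.5635x+0.3811y = 0.0116−0.0400z; -0.6049x+-0.4528y = 0.0215−0.1035z
det = 0.4857;  x = -0.0277+0.1185z,  y = -0.0105+0.0703z
quadratic in z: (1.0190)z²+(0.3376)z+(-0.0252)=0, √Δ=0.4655 → z ∈ {-0.3941, 0.0627}; z = -0.3941 (taking z<0)
x = -0.0744, y = -0.0383

(-0.0744, -0.0383, -0.3941)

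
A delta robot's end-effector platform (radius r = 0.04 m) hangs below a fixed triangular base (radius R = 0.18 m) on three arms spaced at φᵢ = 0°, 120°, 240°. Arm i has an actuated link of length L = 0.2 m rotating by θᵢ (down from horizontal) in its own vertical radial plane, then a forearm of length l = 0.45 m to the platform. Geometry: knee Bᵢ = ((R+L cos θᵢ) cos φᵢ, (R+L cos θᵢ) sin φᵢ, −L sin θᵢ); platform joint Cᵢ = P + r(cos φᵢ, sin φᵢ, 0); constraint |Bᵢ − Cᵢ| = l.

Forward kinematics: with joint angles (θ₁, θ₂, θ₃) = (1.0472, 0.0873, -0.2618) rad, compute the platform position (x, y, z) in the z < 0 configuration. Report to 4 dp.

(-0.1832, -0.0377, -0.3215)

arm 1 at φ=0.0°: ρ1 = 0.2400;  S1 = (0.2400, 0.0000, -0.1732)
φ2=120.0°: virtual centre (-0.1696, 0.2938, -0.0174), radius l
φ3=240.0°: virtual centre (-0.1666, -0.2885, 0.0518), radius l
|S₂|²−|S₁|² = 0.0278;  |S₃|²−|S₁|² = 0.0261
plane₁₂: -0.8192x+0.5876y+0.3115z = 0.0278
Cramer: x(z) = -0.0330+0.4672z;  y(z) = 0.0013+0.1213z
sphere 1 gives Az²+Bz+C=0 with A=1.2330, B=0.0916, C=-0.0980;  B²−4AC=0.4916;  roots -0.3215, 0.2472;  negative root z = -0.3215
x = -0.1832, y = -0.0377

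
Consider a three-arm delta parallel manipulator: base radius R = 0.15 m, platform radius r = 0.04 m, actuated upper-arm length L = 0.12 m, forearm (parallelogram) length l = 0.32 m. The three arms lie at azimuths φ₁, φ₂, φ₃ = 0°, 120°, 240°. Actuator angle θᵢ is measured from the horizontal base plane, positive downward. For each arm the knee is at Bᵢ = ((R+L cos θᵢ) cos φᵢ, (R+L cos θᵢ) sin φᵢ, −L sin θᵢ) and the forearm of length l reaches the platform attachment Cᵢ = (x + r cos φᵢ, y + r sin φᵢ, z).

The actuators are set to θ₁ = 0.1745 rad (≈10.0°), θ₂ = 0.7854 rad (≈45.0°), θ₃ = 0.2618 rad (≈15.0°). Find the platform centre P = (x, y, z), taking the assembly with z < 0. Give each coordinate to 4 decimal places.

(0.0384, -0.0514, -0.2733)

φ1=0.0°: virtual centre (0.2282, 0.0000, -0.0208), radius l
arm 2 at φ=120.0°: e+L cos θ2 = 0.1949;  centre 2 = (-0.0974, 0.1687, -0.0849)
arm 3 at φ=240.0°: e+L cos θ3 = 0.2259;  centre 3 = (-0.1130, -0.1956, -0.0311)
eliminate P² terms by subtracting sphere 1 from 2 and 3
[-0.6512 0.3375 -0.1280]·P = -0.0073;  [-0.6823 -0.3913 -0.0204]·P = -0.0005
det = 0.4851;  x = 0.0063+-0.1175z,  y = -0.0096+0.1526z
sphere 1 gives Az²+Bz+C=0 with A=1.0371, B=0.0909, C=-0.0526;  B²−4AC=0.2266;  roots -0.2733, 0.1857;  negative root z = -0.2733
x = 0.0384, y = -0.0514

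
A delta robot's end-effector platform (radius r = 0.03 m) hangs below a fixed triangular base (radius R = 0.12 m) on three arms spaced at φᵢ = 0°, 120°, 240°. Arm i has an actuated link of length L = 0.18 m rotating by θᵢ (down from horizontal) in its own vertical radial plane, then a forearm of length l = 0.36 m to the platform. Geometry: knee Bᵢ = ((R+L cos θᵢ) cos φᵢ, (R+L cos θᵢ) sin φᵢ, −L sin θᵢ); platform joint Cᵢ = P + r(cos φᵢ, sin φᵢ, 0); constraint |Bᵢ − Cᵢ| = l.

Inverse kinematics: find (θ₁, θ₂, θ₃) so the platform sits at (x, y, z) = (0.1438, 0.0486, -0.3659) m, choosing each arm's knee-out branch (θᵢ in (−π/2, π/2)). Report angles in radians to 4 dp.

θ₁ = 0.1745, θ₂ = 0.8727, θ₃ = 1.1344

rotate P by −φ1: (0.1438, 0.0486, -0.3659)
  A=-0.0538, B=-0.3659, C=(l²−L²−A²−y'²−z²)/(2L)=-0.1165
  θ1 = atan2(B,A) + arccos(C/0.3698) = 0.1745
φ2=120.0° → target in arm frame (-0.0298, -0.1488)
  A cos θ + B sin θ = C:  0.1198·cos θ + -0.3659·sin θ = -0.2033
  √(A²+B²)=0.3850;  θ2 = -1.2544+2.1271 ≈ 0.8727
arm 3 (φ=240.0°): x'=-0.1140, y'=0.1002
  A cos θ + B sin θ = C:  0.2040·cos θ + -0.3659·sin θ = -0.2454
  √(A²+B²)=0.4189;  θ3 = -1.0622+2.1966 ≈ 1.1344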